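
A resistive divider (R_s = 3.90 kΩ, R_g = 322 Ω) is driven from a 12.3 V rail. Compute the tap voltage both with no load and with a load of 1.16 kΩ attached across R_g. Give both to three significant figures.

Unloaded: 0.938 V; loaded: 0.747 V

Open-circuit: V = 12.3 × 322/(3900 + 322) = 0.938 V.
With the load, R_g becomes R_g‖R_L = 252.0 Ω, so V = 12.3 × 252.0/4152 = 0.747 V.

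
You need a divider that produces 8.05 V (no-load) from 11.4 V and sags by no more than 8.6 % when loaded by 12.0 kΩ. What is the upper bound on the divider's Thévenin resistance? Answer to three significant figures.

R_th ≤ 1.13 kΩ

Loading drop = R_th/(R_th + R_L) ≤ 0.0860, so R_th ≤ R_L · ε/(1−ε) = 12.0 kΩ × 0.0860/0.9140 = 1.13 kΩ.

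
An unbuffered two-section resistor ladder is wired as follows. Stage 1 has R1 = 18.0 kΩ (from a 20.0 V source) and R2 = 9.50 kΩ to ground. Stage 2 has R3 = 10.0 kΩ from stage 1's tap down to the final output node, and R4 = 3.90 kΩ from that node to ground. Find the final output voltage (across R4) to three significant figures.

Stage 2 presents R3+R4 = 13.90 kΩ as a load on stage 1's tap.
Stage 1's lower leg becomes R2‖(R3+R4) = 5.643 kΩ, so V_mid = 20.0 × 5.643/23.64 = 4.774 V.
Stage 2 is itself unloaded: V_out = V_mid × R4/(R3+R4) = 4.774 × 3.90/13.90 = 1.34 V.

V_out ≈ 1.34 V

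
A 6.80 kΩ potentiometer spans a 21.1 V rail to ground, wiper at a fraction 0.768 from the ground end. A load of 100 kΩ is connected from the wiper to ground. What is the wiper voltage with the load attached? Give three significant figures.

The wiper splits the pot into (1−α)R = 1.578 kΩ above and αR = 5.222 kΩ below.
Lower section ‖ load = 4.963 kΩ.
V_wiper = 21.1 × 4.963/(1.578 + 4.963) = 16.0 V.

V ≈ 16.0 V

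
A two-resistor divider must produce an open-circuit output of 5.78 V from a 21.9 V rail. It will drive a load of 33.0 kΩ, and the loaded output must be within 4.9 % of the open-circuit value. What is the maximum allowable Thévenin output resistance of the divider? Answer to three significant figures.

Loading drop = R_th/(R_th + R_L) ≤ 0.0490, so R_th ≤ R_L · ε/(1−ε) = 33.0 kΩ × 0.0490/0.9510 = 1.70 kΩ.

R_th ≤ 1.70 kΩ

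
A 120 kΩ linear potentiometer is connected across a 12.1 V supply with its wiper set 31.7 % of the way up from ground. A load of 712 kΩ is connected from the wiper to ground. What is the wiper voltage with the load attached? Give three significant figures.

The wiper splits the pot into (1−α)R = 81.96 kΩ above and αR = 38.04 kΩ below.
Lower section ‖ load = 36.11 kΩ.
V_wiper = 12.1 × 36.11/(81.96 + 36.11) = 3.70 V.

V ≈ 3.70 V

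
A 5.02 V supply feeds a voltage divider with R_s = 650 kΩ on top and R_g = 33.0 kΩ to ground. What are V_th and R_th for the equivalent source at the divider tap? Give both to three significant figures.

V_th is the open-circuit tap voltage: 5.02 × 33.0/(650 + 33.0) = 0.243 V.
With the supply zeroed, R_s and R_g appear in parallel from the tap: R_th = R_s‖R_g = (650 × 33.0)/683.0 = 31.4 kΩ.

V_th = 0.243 V, R_th = 31.4 kΩ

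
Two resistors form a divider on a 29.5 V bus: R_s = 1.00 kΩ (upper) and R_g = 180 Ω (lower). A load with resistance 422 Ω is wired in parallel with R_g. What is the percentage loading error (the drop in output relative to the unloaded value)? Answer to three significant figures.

Unloaded V = 29.5 × 180/1180 = 4.500 V.
Loaded: R_g‖R_L = 126.2 Ω, giving V = 29.5 × 126.2/1126 = 3.305 V.
Drop = (4.500 − 3.305) / 4.500 = 26.6 %.

26.6 %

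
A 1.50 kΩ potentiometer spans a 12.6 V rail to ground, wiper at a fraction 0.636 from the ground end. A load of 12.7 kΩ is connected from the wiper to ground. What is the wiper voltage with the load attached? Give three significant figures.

The wiper splits the pot into (1−α)R = 546.0 Ω above and αR = 954.0 Ω below.
Lower section ‖ load = 887.3 Ω.
V_wiper = 12.6 × 887.3/(546.0 + 887.3) = 7.80 V.

V ≈ 7.80 V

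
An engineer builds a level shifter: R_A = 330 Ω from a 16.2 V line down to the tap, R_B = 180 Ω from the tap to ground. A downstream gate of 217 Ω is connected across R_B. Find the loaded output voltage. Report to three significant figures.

The load sits in parallel with R_B: R_B‖R_L = (180 × 217) / (180 + 217) = 98.39 Ω.
V_out = 16.2 × 98.39 / (330 + 98.39) = 16.2 × 98.39/428.4 = 3.72 V.

V_out ≈ 3.72 V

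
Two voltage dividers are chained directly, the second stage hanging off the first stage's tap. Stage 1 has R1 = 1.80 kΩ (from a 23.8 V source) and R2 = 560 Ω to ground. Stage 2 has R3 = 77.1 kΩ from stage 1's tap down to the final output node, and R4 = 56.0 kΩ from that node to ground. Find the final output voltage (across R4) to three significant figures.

Stage 2 presents R3+R4 = 133100 Ω as a load on stage 1's tap.
Stage 1's lower leg becomes R2‖(R3+R4) = 557.7 Ω, so V_mid = 23.8 × 557.7/2358 = 5.629 V.
Stage 2 is itself unloaded: V_out = V_mid × R4/(R3+R4) = 5.629 × 56000/133100 = 2.37 V.

V_out ≈ 2.37 V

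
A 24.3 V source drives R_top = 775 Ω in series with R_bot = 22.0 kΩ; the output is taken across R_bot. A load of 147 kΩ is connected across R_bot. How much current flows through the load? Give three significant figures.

R_bot‖R_L = 19140 Ω; V_out = 24.3 × 19140/19910 = 23.35 V.
I_L = V_out / R_L = 23.35 / 147 kΩ = 0.159 mA.

I_L ≈ 0.159 mA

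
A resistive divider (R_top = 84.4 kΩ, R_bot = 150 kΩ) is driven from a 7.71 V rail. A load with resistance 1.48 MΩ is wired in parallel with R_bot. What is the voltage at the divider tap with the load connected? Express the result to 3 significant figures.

The load sits in parallel with R_bot: R_bot‖R_L = (150 × 1480) / (150 + 1480) = 136.2 kΩ.
V_out = 7.71 × 136.2 / (84.4 + 136.2) = 7.71 × 136.2/220.6 = 4.76 V.

V_out ≈ 4.76 V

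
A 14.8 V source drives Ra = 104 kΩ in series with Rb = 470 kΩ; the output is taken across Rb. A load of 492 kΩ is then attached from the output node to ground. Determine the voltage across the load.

V_out ≈ 10.3 V

The load sits in parallel with Rb: Rb‖R_L = (470 × 492) / (470 + 492) = 240.4 kΩ.
V_out = 14.8 × 240.4 / (104 + 240.4) = 14.8 × 240.4/344.4 = 10.3 V.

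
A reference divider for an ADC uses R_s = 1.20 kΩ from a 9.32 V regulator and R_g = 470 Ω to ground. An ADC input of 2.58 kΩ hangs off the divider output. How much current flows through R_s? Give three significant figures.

R_g‖R_L = 397.6 Ω, so the source sees R_s + R_g‖R_L = 1598 Ω.
I = 9.32 V / 1598 Ω = 5.83 mA.

I ≈ 5.83 mA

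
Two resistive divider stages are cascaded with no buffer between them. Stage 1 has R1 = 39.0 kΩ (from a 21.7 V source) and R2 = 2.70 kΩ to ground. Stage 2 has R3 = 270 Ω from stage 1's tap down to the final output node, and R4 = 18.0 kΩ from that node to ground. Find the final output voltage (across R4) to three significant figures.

Stage 2 presents R3+R4 = 18270 Ω as a load on stage 1's tap.
Stage 1's lower leg becomes R2‖(R3+R4) = 2352 Ω, so V_mid = 21.7 × 2352/41350 = 1.234 V.
Stage 2 is itself unloaded: V_out = V_mid × R4/(R3+R4) = 1.234 × 18000/18270 = 1.22 V.

V_out ≈ 1.22 V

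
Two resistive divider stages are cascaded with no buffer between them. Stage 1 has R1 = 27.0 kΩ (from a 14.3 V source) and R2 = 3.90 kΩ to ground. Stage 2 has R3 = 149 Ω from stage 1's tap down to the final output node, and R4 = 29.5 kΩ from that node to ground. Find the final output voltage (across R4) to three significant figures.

V_out ≈ 1.61 V

Stage 2 presents R3+R4 = 29650 Ω as a load on stage 1's tap.
Stage 1's lower leg becomes R2‖(R3+R4) = 3447 Ω, so V_mid = 14.3 × 3447/30450 = 1.619 V.
Stage 2 is itself unloaded: V_out = V_mid × R4/(R3+R4) = 1.619 × 29500/29650 = 1.61 V.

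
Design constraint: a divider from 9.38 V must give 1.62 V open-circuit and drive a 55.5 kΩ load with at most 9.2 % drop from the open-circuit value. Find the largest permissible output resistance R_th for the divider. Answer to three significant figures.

R_th ≤ 5.62 kΩ

Loading drop = R_th/(R_th + R_L) ≤ 0.0920, so R_th ≤ R_L · ε/(1−ε) = 55.5 kΩ × 0.0920/0.9080 = 5.62 kΩ.
(Any R1, R2 with R2/(R1+R2) = 0.173 and R1‖R2 ≤ 5.62 kΩ will meet the spec.)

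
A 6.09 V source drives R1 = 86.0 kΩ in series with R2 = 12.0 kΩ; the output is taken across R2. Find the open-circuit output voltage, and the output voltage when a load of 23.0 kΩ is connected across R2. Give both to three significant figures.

Unloaded: 0.746 V; loaded: 0.512 V

Open-circuit: V = 6.09 × 12.0/(86.0 + 12.0) = 0.746 V.
With the load, R2 becomes R2‖R_L = 7.886 kΩ, so V = 6.09 × 7.886/93.89 = 0.512 V.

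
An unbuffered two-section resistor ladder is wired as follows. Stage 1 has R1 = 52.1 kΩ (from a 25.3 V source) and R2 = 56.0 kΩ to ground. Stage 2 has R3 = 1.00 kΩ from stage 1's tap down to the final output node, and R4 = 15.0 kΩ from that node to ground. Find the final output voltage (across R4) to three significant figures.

V_out ≈ 4.57 V

Stage 2 presents R3+R4 = 16.00 kΩ as a load on stage 1's tap.
Stage 1's lower leg becomes R2‖(R3+R4) = 12.44 kΩ, so V_mid = 25.3 × 12.44/64.54 = 4.878 V.
Stage 2 is itself unloaded: V_out = V_mid × R4/(R3+R4) = 4.878 × 15.0/16.00 = 4.57 V.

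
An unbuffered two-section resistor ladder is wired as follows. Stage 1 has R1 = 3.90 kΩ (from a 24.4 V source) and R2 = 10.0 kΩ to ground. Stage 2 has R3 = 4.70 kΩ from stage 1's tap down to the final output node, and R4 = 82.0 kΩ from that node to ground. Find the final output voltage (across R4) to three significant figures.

Stage 2 presents R3+R4 = 86.70 kΩ as a load on stage 1's tap.
Stage 1's lower leg becomes R2‖(R3+R4) = 8.966 kΩ, so V_mid = 24.4 × 8.966/12.87 = 17.00 V.
Stage 2 is itself unloaded: V_out = V_mid × R4/(R3+R4) = 17.00 × 82.0/86.70 = 16.1 V.

V_out ≈ 16.1 V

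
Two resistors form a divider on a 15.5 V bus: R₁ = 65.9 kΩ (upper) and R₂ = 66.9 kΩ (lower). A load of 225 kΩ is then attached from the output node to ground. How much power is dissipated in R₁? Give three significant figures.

Total resistance from the source is R₁ + (R₂‖R_L) = 117.5 kΩ, so I = 15.5/117.5 kΩ = 0.1320 mA.
P = I²·R₁ = (0.1320 mA)² × 65.9 kΩ = 1.15 mW.

P ≈ 1.15 mW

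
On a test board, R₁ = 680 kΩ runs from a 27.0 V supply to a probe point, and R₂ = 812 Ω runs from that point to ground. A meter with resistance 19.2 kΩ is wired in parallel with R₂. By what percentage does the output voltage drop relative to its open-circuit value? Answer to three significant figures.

4.05 %

The divider's output (Thévenin) resistance is R₁‖R₂ = 811.0 Ω.
Fractional drop under load = R_th/(R_th + R_L) = 811.0 / (811.0 + 19200) = 0.04053.
So the output falls by 4.05 %.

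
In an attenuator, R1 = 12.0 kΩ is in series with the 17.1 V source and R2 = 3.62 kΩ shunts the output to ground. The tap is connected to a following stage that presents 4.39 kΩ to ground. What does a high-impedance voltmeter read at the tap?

The load sits in parallel with R2: R2‖R_L = (3.62 × 4.39) / (3.62 + 4.39) = 1.984 kΩ.
V_out = 17.1 × 1.984 / (12.0 + 1.984) = 17.1 × 1.984/13.98 = 2.43 V.
(Unloaded it would have been 3.96 V.)

V_out ≈ 2.43 V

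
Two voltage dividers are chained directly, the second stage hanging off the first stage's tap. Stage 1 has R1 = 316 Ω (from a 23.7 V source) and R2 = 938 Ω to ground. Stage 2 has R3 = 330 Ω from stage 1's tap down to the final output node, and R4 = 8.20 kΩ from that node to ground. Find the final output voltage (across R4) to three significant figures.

Stage 2 presents R3+R4 = 8530 Ω as a load on stage 1's tap.
Stage 1's lower leg becomes R2‖(R3+R4) = 845.1 Ω, so V_mid = 23.7 × 845.1/1161 = 17.25 V.
Stage 2 is itself unloaded: V_out = V_mid × R4/(R3+R4) = 17.25 × 8200/8530 = 16.6 V.

V_out ≈ 16.6 V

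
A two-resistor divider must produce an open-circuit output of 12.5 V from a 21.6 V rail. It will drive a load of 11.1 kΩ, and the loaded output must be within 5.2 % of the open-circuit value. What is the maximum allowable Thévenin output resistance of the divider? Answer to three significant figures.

R_th ≤ 609 Ω

Loading drop = R_th/(R_th + R_L) ≤ 0.0520, so R_th ≤ R_L · ε/(1−ε) = 11.1 kΩ × 0.0520/0.9480 = 609 Ω.
(Any R1, R2 with R2/(R1+R2) = 0.579 and R1‖R2 ≤ 609 Ω will meet the spec.)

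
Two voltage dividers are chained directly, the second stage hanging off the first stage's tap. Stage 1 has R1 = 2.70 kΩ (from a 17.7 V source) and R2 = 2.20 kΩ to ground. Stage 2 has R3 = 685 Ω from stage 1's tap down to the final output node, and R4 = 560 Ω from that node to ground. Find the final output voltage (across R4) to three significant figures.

V_out ≈ 1.81 V

Stage 2 presents R3+R4 = 1245 Ω as a load on stage 1's tap.
Stage 1's lower leg becomes R2‖(R3+R4) = 795.1 Ω, so V_mid = 17.7 × 795.1/3495 = 4.026 V.
Stage 2 is itself unloaded: V_out = V_mid × R4/(R3+R4) = 4.026 × 560/1245 = 1.81 V.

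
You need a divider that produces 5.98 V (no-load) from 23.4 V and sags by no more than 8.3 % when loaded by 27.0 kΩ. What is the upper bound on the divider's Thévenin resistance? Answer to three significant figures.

Loading drop = R_th/(R_th + R_L) ≤ 0.0830, so R_th ≤ R_L · ε/(1−ε) = 27.0 kΩ × 0.0830/0.9170 = 2.44 kΩ.

R_th ≤ 2.44 kΩ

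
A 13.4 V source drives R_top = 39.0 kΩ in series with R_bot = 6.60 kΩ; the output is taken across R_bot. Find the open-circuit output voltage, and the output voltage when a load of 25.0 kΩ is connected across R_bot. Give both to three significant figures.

Open-circuit: V = 13.4 × 6.60/(39.0 + 6.60) = 1.94 V.
With the load, R_bot becomes R_bot‖R_L = 5.222 kΩ, so V = 13.4 × 5.222/44.22 = 1.58 V.

Unloaded: 1.94 V; loaded: 1.58 V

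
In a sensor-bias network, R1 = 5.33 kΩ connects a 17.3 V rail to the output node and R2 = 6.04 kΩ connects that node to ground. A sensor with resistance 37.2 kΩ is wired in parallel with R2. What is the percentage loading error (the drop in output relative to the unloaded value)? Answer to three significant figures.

7.07 %

The divider's output (Thévenin) resistance is R1‖R2 = 2.831 kΩ.
Fractional drop under load = R_th/(R_th + R_L) = 2.831 / (2.831 + 37.2) = 0.07073.
So the output falls by 7.07 %.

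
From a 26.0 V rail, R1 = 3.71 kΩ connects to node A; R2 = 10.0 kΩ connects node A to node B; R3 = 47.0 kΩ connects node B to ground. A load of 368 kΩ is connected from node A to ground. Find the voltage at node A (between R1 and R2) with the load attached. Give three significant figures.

Below node A the series string R2+R3 = 57.00 kΩ sits in parallel with the 368 kΩ load: 49.36 kΩ.
V_A = 26.0 × 49.36/(3.71 + 49.36) = 24.2 V.

V ≈ 24.2 V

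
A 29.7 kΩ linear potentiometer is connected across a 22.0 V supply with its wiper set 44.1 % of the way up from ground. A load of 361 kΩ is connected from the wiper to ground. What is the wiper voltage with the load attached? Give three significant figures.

V ≈ 9.51 V

The wiper splits the pot into (1−α)R = 16.60 kΩ above and αR = 13.10 kΩ below.
Lower section ‖ load = 12.64 kΩ.
V_wiper = 22.0 × 12.64/(16.60 + 12.64) = 9.51 V.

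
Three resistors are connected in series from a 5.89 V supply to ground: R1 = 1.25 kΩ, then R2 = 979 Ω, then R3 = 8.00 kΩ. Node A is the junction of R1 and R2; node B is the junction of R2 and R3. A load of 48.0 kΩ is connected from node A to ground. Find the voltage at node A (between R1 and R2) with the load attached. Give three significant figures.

Below node A the series string R2+R3 = 8979 Ω sits in parallel with the 48000 Ω load: 7564 Ω.
V_A = 5.89 × 7564/(1250 + 7564) = 5.05 V.

V ≈ 5.05 V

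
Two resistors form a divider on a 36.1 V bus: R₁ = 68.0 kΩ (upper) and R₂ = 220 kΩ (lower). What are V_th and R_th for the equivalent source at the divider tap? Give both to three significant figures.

V_th = 27.6 V, R_th = 51.9 kΩ

V_th is the open-circuit tap voltage: 36.1 × 220/(68.0 + 220) = 27.6 V.
With the supply zeroed, R₁ and R₂ appear in parallel from the tap: R_th = R₁‖R₂ = (68.0 × 220)/288.0 = 51.9 kΩ.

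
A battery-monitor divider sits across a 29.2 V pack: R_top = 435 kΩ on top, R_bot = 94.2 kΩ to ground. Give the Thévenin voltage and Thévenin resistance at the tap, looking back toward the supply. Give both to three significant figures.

V_th = 5.20 V, R_th = 77.4 kΩ

V_th is the open-circuit tap voltage: 29.2 × 94.2/(435 + 94.2) = 5.20 V.
With the supply zeroed, R_top and R_bot appear in parallel from the tap: R_th = R_top‖R_bot = (435 × 94.2)/529.2 = 77.4 kΩ.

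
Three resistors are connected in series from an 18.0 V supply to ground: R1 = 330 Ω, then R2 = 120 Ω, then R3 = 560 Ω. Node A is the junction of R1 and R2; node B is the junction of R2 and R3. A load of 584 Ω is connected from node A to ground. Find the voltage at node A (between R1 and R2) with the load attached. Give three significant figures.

Below node A the series string R2+R3 = 680.0 Ω sits in parallel with the 584 Ω load: 314.2 Ω.
V_A = 18.0 × 314.2/(330 + 314.2) = 8.78 V.

V ≈ 8.78 V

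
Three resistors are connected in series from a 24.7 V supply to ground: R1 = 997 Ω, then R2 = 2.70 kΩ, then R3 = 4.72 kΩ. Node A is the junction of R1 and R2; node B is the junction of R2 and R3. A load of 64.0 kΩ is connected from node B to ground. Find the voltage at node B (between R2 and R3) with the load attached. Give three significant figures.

V ≈ 13.4 V

At node B, R3 is in parallel with the load: R3‖R_L = 4396 Ω.
Below node A the resistance is R2 + (R3‖R_L) = 7096 Ω, so V_A = 24.7 × 7096/8093 = 21.66 V.
Then V_B = V_A × (R3‖R_L)/(R2 + R3‖R_L) = 21.66 × 4396/7096 = 13.4 V.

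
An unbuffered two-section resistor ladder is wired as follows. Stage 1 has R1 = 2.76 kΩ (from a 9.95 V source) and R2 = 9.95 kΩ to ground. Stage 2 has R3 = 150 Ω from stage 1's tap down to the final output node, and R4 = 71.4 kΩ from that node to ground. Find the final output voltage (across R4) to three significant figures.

V_out ≈ 7.55 V

Stage 2 presents R3+R4 = 71550 Ω as a load on stage 1's tap.
Stage 1's lower leg becomes R2‖(R3+R4) = 8735 Ω, so V_mid = 9.95 × 8735/11500 = 7.561 V.
Stage 2 is itself unloaded: V_out = V_mid × R4/(R3+R4) = 7.561 × 71400/71550 = 7.55 V.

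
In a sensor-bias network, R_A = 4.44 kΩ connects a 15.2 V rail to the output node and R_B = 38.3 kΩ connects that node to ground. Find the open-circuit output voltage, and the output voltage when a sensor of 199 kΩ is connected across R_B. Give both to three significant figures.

Unloaded: 13.6 V; loaded: 13.4 V

Open-circuit: V = 15.2 × 38.3/(4.44 + 38.3) = 13.6 V.
With the load, R_B becomes R_B‖R_L = 32.12 kΩ, so V = 15.2 × 32.12/36.56 = 13.4 V.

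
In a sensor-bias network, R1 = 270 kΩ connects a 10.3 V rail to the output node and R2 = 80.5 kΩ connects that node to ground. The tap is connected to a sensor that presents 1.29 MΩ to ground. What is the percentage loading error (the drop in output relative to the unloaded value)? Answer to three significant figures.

The divider's output (Thévenin) resistance is R1‖R2 = 62.01 kΩ.
Fractional drop under load = R_th/(R_th + R_L) = 62.01 / (62.01 + 1290) = 0.04587.
So the output falls by 4.59 %.

4.59 %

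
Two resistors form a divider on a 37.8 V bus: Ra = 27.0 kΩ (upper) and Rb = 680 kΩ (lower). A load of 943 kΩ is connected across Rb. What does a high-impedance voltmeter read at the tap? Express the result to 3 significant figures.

V_out ≈ 35.4 V

The load sits in parallel with Rb: Rb‖R_L = (680 × 943) / (680 + 943) = 395.1 kΩ.
V_out = 37.8 × 395.1 / (27.0 + 395.1) = 37.8 × 395.1/422.1 = 35.4 V.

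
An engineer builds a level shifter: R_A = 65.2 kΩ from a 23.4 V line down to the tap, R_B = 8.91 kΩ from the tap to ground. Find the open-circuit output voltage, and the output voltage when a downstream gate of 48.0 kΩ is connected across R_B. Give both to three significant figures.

Unloaded: 2.81 V; loaded: 2.42 V

Open-circuit: V = 23.4 × 8.91/(65.2 + 8.91) = 2.81 V.
With the load, R_B becomes R_B‖R_L = 7.515 kΩ, so V = 23.4 × 7.515/72.72 = 2.42 V.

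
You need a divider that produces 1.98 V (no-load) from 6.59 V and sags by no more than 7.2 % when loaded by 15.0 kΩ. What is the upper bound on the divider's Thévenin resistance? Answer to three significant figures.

R_th ≤ 1.16 kΩ

Loading drop = R_th/(R_th + R_L) ≤ 0.0720, so R_th ≤ R_L · ε/(1−ε) = 15.0 kΩ × 0.0720/0.9280 = 1.16 kΩ.
(Any R1, R2 with R2/(R1+R2) = 0.300 and R1‖R2 ≤ 1.16 kΩ will meet the spec.)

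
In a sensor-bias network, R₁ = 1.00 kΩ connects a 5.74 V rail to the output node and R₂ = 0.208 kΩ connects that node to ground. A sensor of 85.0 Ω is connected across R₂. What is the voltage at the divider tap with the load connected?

The load sits in parallel with R₂: R₂‖R_L = (208 × 85.0) / (208 + 85.0) = 60.34 Ω.
V_out = 5.74 × 60.34 / (1000 + 60.34) = 5.74 × 60.34/1060 = 0.327 V.

V_out ≈ 0.327 V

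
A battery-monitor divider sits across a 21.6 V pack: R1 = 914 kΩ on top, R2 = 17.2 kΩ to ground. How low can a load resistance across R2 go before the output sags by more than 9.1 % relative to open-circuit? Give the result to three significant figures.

R_L(min) ≈ 169 kΩ

Output resistance R_th = R1‖R2 = (914 × 17.2)/931.2 = 16.88 kΩ.
The fractional drop is R_th/(R_th + R_L); requiring this ≤ 0.0910 gives R_L ≥ R_th(1/0.0910 − 1) = 16.88 × 9.989 = 169 kΩ.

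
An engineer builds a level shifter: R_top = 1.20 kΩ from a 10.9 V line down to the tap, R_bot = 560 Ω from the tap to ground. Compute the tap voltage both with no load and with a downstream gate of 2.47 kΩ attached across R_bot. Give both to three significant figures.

Unloaded: 3.47 V; loaded: 3.00 V

Open-circuit: V = 10.9 × 560/(1200 + 560) = 3.47 V.
With the load, R_bot becomes R_bot‖R_L = 456.5 Ω, so V = 10.9 × 456.5/1657 = 3.00 V.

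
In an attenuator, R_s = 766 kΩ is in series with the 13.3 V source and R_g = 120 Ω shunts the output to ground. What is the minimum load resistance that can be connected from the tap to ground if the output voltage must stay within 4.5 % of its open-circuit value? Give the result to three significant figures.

Output resistance R_th = R_s‖R_g = (766000 × 120)/766100 = 120.0 Ω.
The fractional drop is R_th/(R_th + R_L); requiring this ≤ 0.0450 gives R_L ≥ R_th(1/0.0450 − 1) = 120.0 × 21.22 = 2.55 kΩ.

R_L(min) ≈ 2.55 kΩ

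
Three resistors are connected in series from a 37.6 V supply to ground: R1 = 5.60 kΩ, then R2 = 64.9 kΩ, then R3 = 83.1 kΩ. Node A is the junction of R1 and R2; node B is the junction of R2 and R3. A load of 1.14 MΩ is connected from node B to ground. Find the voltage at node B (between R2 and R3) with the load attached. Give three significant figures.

V ≈ 19.7 V

At node B, R3 is in parallel with the load: R3‖R_L = 77.45 kΩ.
Below node A the resistance is R2 + (R3‖R_L) = 142.4 kΩ, so V_A = 37.6 × 142.4/148.0 = 36.18 V.
Then V_B = V_A × (R3‖R_L)/(R2 + R3‖R_L) = 36.18 × 77.45/142.4 = 19.7 V.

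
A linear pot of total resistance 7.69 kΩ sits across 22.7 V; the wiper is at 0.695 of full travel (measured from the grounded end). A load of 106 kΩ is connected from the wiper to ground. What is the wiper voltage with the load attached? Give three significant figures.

The wiper splits the pot into (1−α)R = 2.345 kΩ above and αR = 5.345 kΩ below.
Lower section ‖ load = 5.088 kΩ.
V_wiper = 22.7 × 5.088/(2.345 + 5.088) = 15.5 V.

V ≈ 15.5 V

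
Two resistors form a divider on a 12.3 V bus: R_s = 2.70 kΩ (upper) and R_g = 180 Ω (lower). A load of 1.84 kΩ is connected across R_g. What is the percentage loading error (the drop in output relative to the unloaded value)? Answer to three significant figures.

8.40 %

The divider's output (Thévenin) resistance is R_s‖R_g = 168.8 Ω.
Fractional drop under load = R_th/(R_th + R_L) = 168.8 / (168.8 + 1840) = 0.08401.
So the output falls by 8.40 %.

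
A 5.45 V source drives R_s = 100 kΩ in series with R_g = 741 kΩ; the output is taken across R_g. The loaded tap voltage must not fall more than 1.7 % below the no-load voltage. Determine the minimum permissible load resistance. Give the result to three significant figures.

Output resistance R_th = R_s‖R_g = (100 × 741)/841.0 = 88.11 kΩ.
The fractional drop is R_th/(R_th + R_L); requiring this ≤ 0.0170 gives R_L ≥ R_th(1/0.0170 − 1) = 88.11 × 57.82 = 5.09 MΩ.

R_L(min) ≈ 5.09 MΩ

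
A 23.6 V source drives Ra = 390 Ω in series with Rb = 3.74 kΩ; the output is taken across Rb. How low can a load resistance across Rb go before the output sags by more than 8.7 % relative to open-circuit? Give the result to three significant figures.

Output resistance R_th = Ra‖Rb = (390 × 3740)/4130 = 353.2 Ω.
The fractional drop is R_th/(R_th + R_L); requiring this ≤ 0.0870 gives R_L ≥ R_th(1/0.0870 − 1) = 353.2 × 10.49 = 3.71 kΩ.

R_L(min) ≈ 3.71 kΩ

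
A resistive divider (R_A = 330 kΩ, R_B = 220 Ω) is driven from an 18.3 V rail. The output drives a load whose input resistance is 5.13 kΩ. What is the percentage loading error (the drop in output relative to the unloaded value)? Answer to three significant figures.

The divider's output (Thévenin) resistance is R_A‖R_B = 219.9 Ω.
Fractional drop under load = R_th/(R_th + R_L) = 219.9 / (219.9 + 5130) = 0.04110.
So the output falls by 4.11 %.

4.11 %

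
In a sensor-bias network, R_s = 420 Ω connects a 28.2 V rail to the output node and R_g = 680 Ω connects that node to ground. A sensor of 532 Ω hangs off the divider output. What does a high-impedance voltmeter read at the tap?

V_out ≈ 11.7 V

The load sits in parallel with R_g: R_g‖R_L = (680 × 532) / (680 + 532) = 298.5 Ω.
V_out = 28.2 × 298.5 / (420 + 298.5) = 28.2 × 298.5/718.5 = 11.7 V.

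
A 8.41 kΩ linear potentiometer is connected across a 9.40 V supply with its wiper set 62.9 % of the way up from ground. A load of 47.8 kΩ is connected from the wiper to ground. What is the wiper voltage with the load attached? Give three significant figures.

V ≈ 5.68 V

The wiper splits the pot into (1−α)R = 3.120 kΩ above and αR = 5.290 kΩ below.
Lower section ‖ load = 4.763 kΩ.
V_wiper = 9.40 × 4.763/(3.120 + 4.763) = 5.68 V.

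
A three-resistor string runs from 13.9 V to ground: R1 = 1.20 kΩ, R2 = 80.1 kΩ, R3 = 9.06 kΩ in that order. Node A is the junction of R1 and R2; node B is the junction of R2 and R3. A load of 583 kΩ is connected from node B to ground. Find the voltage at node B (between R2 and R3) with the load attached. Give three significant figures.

V ≈ 1.37 V

At node B, R3 is in parallel with the load: R3‖R_L = 8.921 kΩ.
Below node A the resistance is R2 + (R3‖R_L) = 89.02 kΩ, so V_A = 13.9 × 89.02/90.22 = 13.72 V.
Then V_B = V_A × (R3‖R_L)/(R2 + R3‖R_L) = 13.72 × 8.921/89.02 = 1.37 V.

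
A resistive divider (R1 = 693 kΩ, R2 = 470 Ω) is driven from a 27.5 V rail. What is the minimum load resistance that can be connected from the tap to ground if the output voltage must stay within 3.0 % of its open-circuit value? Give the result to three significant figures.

Output resistance R_th = R1‖R2 = (693000 × 470)/693500 = 469.7 Ω.
The fractional drop is R_th/(R_th + R_L); requiring this ≤ 0.0300 gives R_L ≥ R_th(1/0.0300 − 1) = 469.7 × 32.33 = 15.2 kΩ.

R_L(min) ≈ 15.2 kΩ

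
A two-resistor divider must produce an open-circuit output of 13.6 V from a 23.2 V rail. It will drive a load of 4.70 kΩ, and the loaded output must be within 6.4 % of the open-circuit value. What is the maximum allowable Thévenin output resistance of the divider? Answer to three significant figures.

Loading drop = R_th/(R_th + R_L) ≤ 0.0640, so R_th ≤ R_L · ε/(1−ε) = 4.70 kΩ × 0.0640/0.9360 = 321 Ω.
(Any R1, R2 with R2/(R1+R2) = 0.586 and R1‖R2 ≤ 321 Ω will meet the spec.)

R_th ≤ 321 Ω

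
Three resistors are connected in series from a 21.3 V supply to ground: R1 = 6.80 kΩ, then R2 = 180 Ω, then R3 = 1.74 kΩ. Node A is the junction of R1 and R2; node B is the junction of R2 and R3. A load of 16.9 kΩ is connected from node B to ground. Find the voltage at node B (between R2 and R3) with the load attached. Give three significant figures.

At node B, R3 is in parallel with the load: R3‖R_L = 1578 Ω.
Below node A the resistance is R2 + (R3‖R_L) = 1758 Ω, so V_A = 21.3 × 1758/8558 = 4.375 V.
Then V_B = V_A × (R3‖R_L)/(R2 + R3‖R_L) = 4.375 × 1578/1758 = 3.93 V.

V ≈ 3.93 V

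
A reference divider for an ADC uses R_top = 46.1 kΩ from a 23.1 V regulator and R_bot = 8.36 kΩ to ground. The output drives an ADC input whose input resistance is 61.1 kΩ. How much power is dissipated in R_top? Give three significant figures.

P ≈ 8.61 mW

Total resistance from the source is R_top + (R_bot‖R_L) = 53.45 kΩ, so I = 23.1/53.45 kΩ = 0.4321 mA.
P = I²·R_top = (0.4321 mA)² × 46.1 kΩ = 8.61 mW.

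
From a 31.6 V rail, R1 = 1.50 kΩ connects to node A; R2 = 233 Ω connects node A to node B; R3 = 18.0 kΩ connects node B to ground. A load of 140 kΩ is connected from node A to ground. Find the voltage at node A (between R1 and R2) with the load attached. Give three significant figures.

V ≈ 28.9 V

Below node A the series string R2+R3 = 18230 Ω sits in parallel with the 140000 Ω load: 16130 Ω.
V_A = 31.6 × 16130/(1500 + 16130) = 28.9 V.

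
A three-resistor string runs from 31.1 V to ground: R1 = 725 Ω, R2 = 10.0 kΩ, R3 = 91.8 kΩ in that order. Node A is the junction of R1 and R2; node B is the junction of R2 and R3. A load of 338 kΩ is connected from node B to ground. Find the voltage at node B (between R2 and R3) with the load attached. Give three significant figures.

At node B, R3 is in parallel with the load: R3‖R_L = 72190 Ω.
Below node A the resistance is R2 + (R3‖R_L) = 82190 Ω, so V_A = 31.1 × 82190/82920 = 30.83 V.
Then V_B = V_A × (R3‖R_L)/(R2 + R3‖R_L) = 30.83 × 72190/82190 = 27.1 V.

V ≈ 27.1 V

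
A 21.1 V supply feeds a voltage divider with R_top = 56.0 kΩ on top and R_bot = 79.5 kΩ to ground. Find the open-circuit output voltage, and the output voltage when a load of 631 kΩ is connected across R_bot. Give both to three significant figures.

Unloaded: 12.4 V; loaded: 11.8 V

Open-circuit: V = 21.1 × 79.5/(56.0 + 79.5) = 12.4 V.
With the load, R_bot becomes R_bot‖R_L = 70.60 kΩ, so V = 21.1 × 70.60/126.6 = 11.8 V.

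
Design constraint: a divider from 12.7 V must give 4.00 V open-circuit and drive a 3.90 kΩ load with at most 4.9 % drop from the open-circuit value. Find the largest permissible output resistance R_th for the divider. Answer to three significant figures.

R_th ≤ 201 Ω

Loading drop = R_th/(R_th + R_L) ≤ 0.0490, so R_th ≤ R_L · ε/(1−ε) = 3.90 kΩ × 0.0490/0.9510 = 201 Ω.
(Any R1, R2 with R2/(R1+R2) = 0.315 and R1‖R2 ≤ 201 Ω will meet the spec.)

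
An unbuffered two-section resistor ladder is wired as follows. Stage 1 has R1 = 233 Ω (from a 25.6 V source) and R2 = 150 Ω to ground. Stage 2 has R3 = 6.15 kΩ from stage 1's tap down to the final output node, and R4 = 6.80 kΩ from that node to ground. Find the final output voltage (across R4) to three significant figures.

V_out ≈ 5.23 V

Stage 2 presents R3+R4 = 12950 Ω as a load on stage 1's tap.
Stage 1's lower leg becomes R2‖(R3+R4) = 148.3 Ω, so V_mid = 25.6 × 148.3/381.3 = 9.956 V.
Stage 2 is itself unloaded: V_out = V_mid × R4/(R3+R4) = 9.956 × 6800/12950 = 5.23 V.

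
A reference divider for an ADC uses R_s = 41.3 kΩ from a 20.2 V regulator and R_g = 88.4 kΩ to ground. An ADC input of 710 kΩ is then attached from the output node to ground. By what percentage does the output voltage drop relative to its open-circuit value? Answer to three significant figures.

3.81 %

The divider's output (Thévenin) resistance is R_s‖R_g = 28.15 kΩ.
Fractional drop under load = R_th/(R_th + R_L) = 28.15 / (28.15 + 710) = 0.03813.
So the output falls by 3.81 %.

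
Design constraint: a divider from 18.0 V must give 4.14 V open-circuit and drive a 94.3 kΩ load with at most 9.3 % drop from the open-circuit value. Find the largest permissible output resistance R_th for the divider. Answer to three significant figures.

R_th ≤ 9.67 kΩ

Loading drop = R_th/(R_th + R_L) ≤ 0.0930, so R_th ≤ R_L · ε/(1−ε) = 94.3 kΩ × 0.0930/0.9070 = 9.67 kΩ.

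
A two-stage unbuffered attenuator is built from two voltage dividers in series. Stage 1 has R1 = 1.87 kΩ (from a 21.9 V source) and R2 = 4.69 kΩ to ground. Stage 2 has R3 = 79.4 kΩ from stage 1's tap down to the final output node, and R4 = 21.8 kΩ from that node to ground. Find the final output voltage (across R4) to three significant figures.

V_out ≈ 3.33 V

Stage 2 presents R3+R4 = 101.2 kΩ as a load on stage 1's tap.
Stage 1's lower leg becomes R2‖(R3+R4) = 4.482 kΩ, so V_mid = 21.9 × 4.482/6.352 = 15.45 V.
Stage 2 is itself unloaded: V_out = V_mid × R4/(R3+R4) = 15.45 × 21.8/101.2 = 3.33 V.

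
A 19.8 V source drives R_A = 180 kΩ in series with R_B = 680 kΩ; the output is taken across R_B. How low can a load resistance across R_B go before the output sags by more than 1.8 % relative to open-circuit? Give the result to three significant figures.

Output resistance R_th = R_A‖R_B = (180 × 680)/860.0 = 142.3 kΩ.
The fractional drop is R_th/(R_th + R_L); requiring this ≤ 0.0180 gives R_L ≥ R_th(1/0.0180 − 1) = 142.3 × 54.56 = 7.76 MΩ.

R_L(min) ≈ 7.76 MΩ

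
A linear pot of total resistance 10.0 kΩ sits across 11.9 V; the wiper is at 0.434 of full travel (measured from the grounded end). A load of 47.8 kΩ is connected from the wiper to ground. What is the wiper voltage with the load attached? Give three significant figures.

The wiper splits the pot into (1−α)R = 5.660 kΩ above and αR = 4.340 kΩ below.
Lower section ‖ load = 3.979 kΩ.
V_wiper = 11.9 × 3.979/(5.660 + 3.979) = 4.91 V.

V ≈ 4.91 V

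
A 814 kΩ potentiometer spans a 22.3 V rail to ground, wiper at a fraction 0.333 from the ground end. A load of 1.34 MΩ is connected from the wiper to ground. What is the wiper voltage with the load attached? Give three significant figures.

The wiper splits the pot into (1−α)R = 542.9 kΩ above and αR = 271.1 kΩ below.
Lower section ‖ load = 225.5 kΩ.
V_wiper = 22.3 × 225.5/(542.9 + 225.5) = 6.54 V.

V ≈ 6.54 V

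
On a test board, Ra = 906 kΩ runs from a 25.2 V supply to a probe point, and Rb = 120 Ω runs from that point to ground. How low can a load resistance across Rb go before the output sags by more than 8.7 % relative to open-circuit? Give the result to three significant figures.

Output resistance R_th = Ra‖Rb = (906000 × 120)/906100 = 120.0 Ω.
The fractional drop is R_th/(R_th + R_L); requiring this ≤ 0.0870 gives R_L ≥ R_th(1/0.0870 − 1) = 120.0 × 10.49 = 1.26 kΩ.

R_L(min) ≈ 1.26 kΩ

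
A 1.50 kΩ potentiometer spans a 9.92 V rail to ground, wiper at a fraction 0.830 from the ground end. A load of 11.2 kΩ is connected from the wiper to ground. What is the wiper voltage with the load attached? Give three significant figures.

The wiper splits the pot into (1−α)R = 255.0 Ω above and αR = 1245 Ω below.
Lower section ‖ load = 1120 Ω.
V_wiper = 9.92 × 1120/(255.0 + 1120) = 8.08 V.

V ≈ 8.08 V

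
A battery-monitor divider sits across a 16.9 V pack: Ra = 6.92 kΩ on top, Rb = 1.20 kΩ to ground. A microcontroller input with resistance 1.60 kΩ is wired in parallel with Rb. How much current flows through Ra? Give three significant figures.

Rb‖R_L = 0.6857 kΩ, so the source sees Ra + Rb‖R_L = 7.606 kΩ.
I = 16.9 V / 7.606 kΩ = 2.22 mA.

I ≈ 2.22 mA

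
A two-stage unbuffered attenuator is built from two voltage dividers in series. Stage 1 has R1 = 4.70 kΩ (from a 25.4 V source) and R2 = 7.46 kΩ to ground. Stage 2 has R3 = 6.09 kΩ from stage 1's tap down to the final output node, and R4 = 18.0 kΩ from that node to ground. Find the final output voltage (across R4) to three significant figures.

Stage 2 presents R3+R4 = 24.09 kΩ as a load on stage 1's tap.
Stage 1's lower leg becomes R2‖(R3+R4) = 5.696 kΩ, so V_mid = 25.4 × 5.696/10.40 = 13.92 V.
Stage 2 is itself unloaded: V_out = V_mid × R4/(R3+R4) = 13.92 × 18.0/24.09 = 10.4 V.

V_out ≈ 10.4 V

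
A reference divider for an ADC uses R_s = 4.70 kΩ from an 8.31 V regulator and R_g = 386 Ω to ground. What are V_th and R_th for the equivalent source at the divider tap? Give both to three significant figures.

V_th = 0.631 V, R_th = 357 Ω

V_th is the open-circuit tap voltage: 8.31 × 386/(4700 + 386) = 0.631 V.
With the supply zeroed, R_s and R_g appear in parallel from the tap: R_th = R_s‖R_g = (4700 × 386)/5086 = 357 Ω.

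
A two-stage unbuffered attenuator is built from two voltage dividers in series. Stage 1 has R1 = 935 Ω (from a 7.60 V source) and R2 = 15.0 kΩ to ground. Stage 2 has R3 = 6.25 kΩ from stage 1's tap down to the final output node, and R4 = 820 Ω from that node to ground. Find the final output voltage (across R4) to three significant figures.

Stage 2 presents R3+R4 = 7070 Ω as a load on stage 1's tap.
Stage 1's lower leg becomes R2‖(R3+R4) = 4805 Ω, so V_mid = 7.60 × 4805/5740 = 6.362 V.
Stage 2 is itself unloaded: V_out = V_mid × R4/(R3+R4) = 6.362 × 820/7070 = 0.738 V.

V_out ≈ 0.738 V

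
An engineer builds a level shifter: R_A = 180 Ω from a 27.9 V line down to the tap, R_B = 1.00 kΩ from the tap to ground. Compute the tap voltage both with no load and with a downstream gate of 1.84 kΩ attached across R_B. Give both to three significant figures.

Open-circuit: V = 27.9 × 1000/(180 + 1000) = 23.6 V.
With the load, R_B becomes R_B‖R_L = 647.9 Ω, so V = 27.9 × 647.9/827.9 = 21.8 V.

Unloaded: 23.6 V; loaded: 21.8 V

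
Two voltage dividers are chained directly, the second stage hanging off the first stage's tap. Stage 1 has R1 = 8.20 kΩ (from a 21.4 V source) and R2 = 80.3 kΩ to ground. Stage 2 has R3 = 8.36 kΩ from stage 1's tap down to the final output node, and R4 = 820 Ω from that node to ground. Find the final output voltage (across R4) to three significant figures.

Stage 2 presents R3+R4 = 9180 Ω as a load on stage 1's tap.
Stage 1's lower leg becomes R2‖(R3+R4) = 8238 Ω, so V_mid = 21.4 × 8238/16440 = 10.72 V.
Stage 2 is itself unloaded: V_out = V_mid × R4/(R3+R4) = 10.72 × 820/9180 = 0.958 V.

V_out ≈ 0.958 V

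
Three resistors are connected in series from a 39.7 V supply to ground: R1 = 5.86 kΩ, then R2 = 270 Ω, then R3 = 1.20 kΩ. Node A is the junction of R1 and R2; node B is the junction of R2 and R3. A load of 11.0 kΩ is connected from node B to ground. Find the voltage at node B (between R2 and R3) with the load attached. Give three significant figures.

V ≈ 5.96 V

At node B, R3 is in parallel with the load: R3‖R_L = 1082 Ω.
Below node A the resistance is R2 + (R3‖R_L) = 1352 Ω, so V_A = 39.7 × 1352/7212 = 7.442 V.
Then V_B = V_A × (R3‖R_L)/(R2 + R3‖R_L) = 7.442 × 1082/1352 = 5.96 V.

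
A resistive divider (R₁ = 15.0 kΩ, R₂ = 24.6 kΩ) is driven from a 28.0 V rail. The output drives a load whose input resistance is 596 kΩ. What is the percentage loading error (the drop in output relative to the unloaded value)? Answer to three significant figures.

The divider's output (Thévenin) resistance is R₁‖R₂ = 9.318 kΩ.
Fractional drop under load = R_th/(R_th + R_L) = 9.318 / (9.318 + 596) = 0.01539.
So the output falls by 1.54 %.

1.54 %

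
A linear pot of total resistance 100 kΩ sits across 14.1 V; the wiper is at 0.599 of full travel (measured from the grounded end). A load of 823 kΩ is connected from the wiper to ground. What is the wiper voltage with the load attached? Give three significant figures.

The wiper splits the pot into (1−α)R = 40.10 kΩ above and αR = 59.90 kΩ below.
Lower section ‖ load = 55.84 kΩ.
V_wiper = 14.1 × 55.84/(40.10 + 55.84) = 8.21 V.

V ≈ 8.21 V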